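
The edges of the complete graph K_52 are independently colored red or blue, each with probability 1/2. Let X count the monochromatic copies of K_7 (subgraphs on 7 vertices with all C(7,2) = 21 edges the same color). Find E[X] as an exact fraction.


Let X = Σ_S X_S over the C(52, 7) = 133784560 subsets S of size 7, where X_S = 1 if the K_7 on S is monochromatic.
For a fixed S, the K_7 on S has C(7, 2) = 21 edges. P[all 21 edges red] = (1/2)^21, and likewise for blue, so P[monochromatic] = 2·(1/2)^21 = 2^{1 − 21} = 1/1048576.
By linearity of expectation: E[X] = C(52, 7) · 2^{1 − 21} = 133784560 · 1/1048576 = 8361535/65536.
Numerically: E[X] ≈ 127.5869.

E[X] = C(52,7)·2^(1−C(7,2)) = 8361535/65536 ≈ 127.5869.


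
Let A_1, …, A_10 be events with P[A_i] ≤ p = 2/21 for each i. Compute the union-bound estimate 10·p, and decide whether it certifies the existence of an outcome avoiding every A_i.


Union bound: P[∪_{i=1}^{10} A_i] ≤ Σ_i P[A_i] ≤ 10·p = 10·(2/21) = 20/21.
Numerically: 20/21 ≈ 0.95238.
Is 20/21 < 1? YES.
Since P[∪ A_i] ≤ 20/21 < 1, the complement has P[∩ A_i^c] ≥ 1 − 20/21 = 1/21 > 0, so some outcome avoids every A_i.

10·p = 20/21 ≈ 0.95238; existence CERTIFIED by the union bound.


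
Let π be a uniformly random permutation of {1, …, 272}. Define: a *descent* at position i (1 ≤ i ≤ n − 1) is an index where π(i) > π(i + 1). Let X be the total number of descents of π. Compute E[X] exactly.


Write X = Σ X_I over i = 1, …, 271, with X_I the indicator of one descent.
There are 271 indicators.
For each fixed i, the pair (π(i), π(i+1)) is a uniformly random ordered pair of distinct values from {1, …, 272}; by symmetry P[π(i) > π(i+1)] = 1/2.
By linearity: E[X] = 271 · (1/2) = (272 − 1) · (1/2) = 271/2 ≈ 135.5000.

E[X] = 271/2 = 135.5000.


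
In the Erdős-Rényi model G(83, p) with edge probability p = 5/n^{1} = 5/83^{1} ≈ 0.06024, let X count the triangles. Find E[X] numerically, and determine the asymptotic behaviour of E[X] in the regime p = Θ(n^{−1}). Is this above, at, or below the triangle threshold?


Number of potential triangles: C(83, 3) = 91881.
Each occurs with probability p³ ≈ (0.06024)³ ≈ 2.186129e-04.
By linearity: E[X] = C(83, 3)·p³ ≈ 91881 · 2.186129e-04 ≈ 20.0864.
Here α = 1, so p = 5/n is exactly at the triangle threshold p ~ 1/n. Asymptotically E[X] → c³/6 = 5³/6 = 125/6 ≈ 20.8333, a bounded constant. In this regime the triangle count is asymptotically Poisson(c³/6).

E[X] ≈ 20.0864; in regime p = Θ(1/n^{1}) E[X] stays bounded (at the triangle threshold p ~ 1/n).


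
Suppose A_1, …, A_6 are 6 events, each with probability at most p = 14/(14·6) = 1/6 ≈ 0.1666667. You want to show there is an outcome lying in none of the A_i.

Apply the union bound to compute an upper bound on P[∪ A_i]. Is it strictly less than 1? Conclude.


Union bound: P[∪_{i=1}^{6} A_i] ≤ Σ_i P[A_i] ≤ 6·p = 6·(1/6) = 1.
Numerically: 1 ≈ 1.0000000.
Is 1 < 1? NO.
Since the bound 1 is ≥ 1, the union bound is uninformative here; it does NOT by itself certify existence.

6·p = 1 ≈ 1.0000000; existence NOT certified by the union bound.


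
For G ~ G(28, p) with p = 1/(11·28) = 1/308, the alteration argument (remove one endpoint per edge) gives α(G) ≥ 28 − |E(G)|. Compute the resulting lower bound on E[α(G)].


E[|E(G)|] = C(28, 2)·p = 378 · (1/308) = 27/22.
E[α(G)] ≥ n − E[|E(G)|] = 28 − 27/22 = 589/22.
Numerically: ≈ 26.772727.
(This is only a lower bound; the true E[α(G)] may be larger.)

E[α(G)] ≥ 589/22 ≈ 26.772727.


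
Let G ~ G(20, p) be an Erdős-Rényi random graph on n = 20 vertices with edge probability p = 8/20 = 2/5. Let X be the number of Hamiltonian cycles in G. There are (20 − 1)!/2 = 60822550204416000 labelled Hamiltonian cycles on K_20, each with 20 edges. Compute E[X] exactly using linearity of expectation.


K_20 has (20 − 1)!/2 = 60822550204416000 labelled Hamiltonian cycles.
For each such Hamiltonian cycle H, let X_H = 1 if all 20 edges of H are present in G. Then P[X_H = 1] = p^{20} = (2/5)^{20} = 1048576/95367431640625.
Summing the indicators: E[X] = Σ_H E[X_H] = 60822550204416000 · p^{20} = 60822550204416000 · 1048576/95367431640625 = 510216531225165692928/762939453125.
Numerically: E[X] ≈ 6.68751e+08.

E[X] = 60822550204416000 · (2/5)^{20} = 510216531225165692928/762939453125 ≈ 6.68751e+08.


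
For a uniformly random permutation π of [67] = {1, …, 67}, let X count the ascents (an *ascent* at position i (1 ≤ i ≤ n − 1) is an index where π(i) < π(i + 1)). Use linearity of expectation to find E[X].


Write X = Σ X_I over i = 1, …, 66, with X_I the indicator of one ascent.
There are 66 indicators.
For each fixed i, the pair (π(i), π(i+1)) is a uniformly random ordered pair of distinct values from {1, …, 67}; by symmetry P[π(i) < π(i+1)] = 1/2.
By linearity: E[X] = 66 · (1/2) = (67 − 1) · (1/2) = 33 ≈ 33.00000.

E[X] = 33 = 33.00000.


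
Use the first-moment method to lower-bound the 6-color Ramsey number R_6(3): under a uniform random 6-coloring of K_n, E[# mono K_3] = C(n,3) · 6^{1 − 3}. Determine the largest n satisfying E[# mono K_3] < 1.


We need C(n, 3) · 6^{1 − 3} < 1, i.e. C(n, 3) < 6^{3 − 1} = 36.
Check values of n near the boundary:
  n = 3: C(3, 3) = 1; 1 < 36? YES
  n = 4: C(4, 3) = 4; 4 < 36? YES
  n = 5: C(5, 3) = 10; 10 < 36? YES
  n = 6: C(6, 3) = 20; 20 < 36? YES
  n = 7: C(7, 3) = 35; 35 < 36? YES
  n = 8: C(8, 3) = 56; 56 < 36? NO
The largest n with C(n, 3) < 36 is n = 7 (where E[X] = 35/36 ≈ 0.972). Hence R_6(3) > 7, i.e. R_6(3) ≥ 8.

Largest n = 7; hence R_6(3) > 7.


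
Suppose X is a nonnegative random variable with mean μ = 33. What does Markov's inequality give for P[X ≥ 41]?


μ = E[X] = 33, a = 41.
Markov: P[X ≥ 41] ≤ μ/a = (33)/41 = 33/41.
Numerically: ≈ 0.80488.
(Since a = 41 > μ = 33.00000, the bound 33/41 is < 1 and informative.)

P[X ≥ 41] ≤ 33/41 ≈ 0.80488.


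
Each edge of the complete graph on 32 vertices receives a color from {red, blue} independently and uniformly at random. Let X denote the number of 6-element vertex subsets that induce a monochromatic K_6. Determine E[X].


Let X = Σ_S X_S over the C(32, 6) = 906192 subsets S of size 6, where X_S = 1 if the K_6 on S is monochromatic.
For a fixed S, the K_6 on S has C(6, 2) = 15 edges. P[all 15 edges red] = (1/2)^15, and likewise for blue, so P[monochromatic] = 2·(1/2)^15 = 2^{1 − 15} = 1/16384.
By linearity of expectation: E[X] = C(32, 6) · 2^{1 − 15} = 906192 · 1/16384 = 56637/1024.
Numerically: E[X] ≈ 55.309570.

E[X] = C(32,6)·2^(1−C(6,2)) = 56637/1024 ≈ 55.309570.


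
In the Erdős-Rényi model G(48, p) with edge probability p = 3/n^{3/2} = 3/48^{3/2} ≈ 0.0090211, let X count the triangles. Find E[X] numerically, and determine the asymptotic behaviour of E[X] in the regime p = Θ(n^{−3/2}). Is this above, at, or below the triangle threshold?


Number of potential triangles: C(48, 3) = 17296.
Each occurs with probability p³ ≈ (0.0090211)³ ≈ 7.3413883e-07.
By linearity: E[X] = C(48, 3)·p³ ≈ 17296 · 7.3413883e-07 ≈ 0.01270.
Since α = 3/2 > 1, p = c/n^{3/2} = o(1/n) is below the triangle threshold p ~ 1/n. Asymptotically E[X] ~ (c³/6)·n^{3(1−α)} = (3³/6)·n^{-1.5} → 0, so by Markov's inequality G has no triangles w.h.p.

E[X] ≈ 0.01270; in regime p = Θ(1/n^{3/2}) E[X] tends to 0 (below the triangle threshold p ~ 1/n).


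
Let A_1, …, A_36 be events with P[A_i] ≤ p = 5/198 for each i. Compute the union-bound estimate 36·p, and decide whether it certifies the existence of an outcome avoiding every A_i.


Union bound: P[∪_{i=1}^{36} A_i] ≤ Σ_i P[A_i] ≤ 36·p = 36·(5/198) = 10/11.
Numerically: 10/11 ≈ 0.90909.
Is 10/11 < 1? YES.
Since P[∪ A_i] ≤ 10/11 < 1, the complement has P[∩ A_i^c] ≥ 1 − 10/11 = 1/11 > 0, so some outcome avoids every A_i.

36·p = 10/11 ≈ 0.90909; existence CERTIFIED by the union bound.


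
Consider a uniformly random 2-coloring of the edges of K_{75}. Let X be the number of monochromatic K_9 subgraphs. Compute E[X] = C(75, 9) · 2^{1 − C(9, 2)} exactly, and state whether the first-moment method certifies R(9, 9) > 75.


E[X] = C(75, 9) · 2^{1 − 36} = 125595622175 · 2^{−35} = 125595622175/34359738368.
As a reduced fraction: E[X] = 125595622175/34359738368 ≈ 3.6553.
Is E[X] < 1? NO.
Since E[X] ≥ 1, the first-moment bound is inconclusive at n = 75; it does NOT by itself certify R(9, 9) > 75.

E[X] = 125595622175/34359738368 ≈ 3.6553; E[X] ≥ 1; first-moment method inconclusive here.


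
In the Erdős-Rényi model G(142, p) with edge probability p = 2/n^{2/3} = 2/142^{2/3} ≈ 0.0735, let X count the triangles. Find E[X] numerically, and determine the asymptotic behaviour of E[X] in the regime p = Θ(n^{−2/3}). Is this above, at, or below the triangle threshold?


Number of potential triangles: C(142, 3) = 467180.
Each occurs with probability p³ ≈ (0.0735)³ ≈ 3.96747e-04.
By linearity: E[X] = C(142, 3)·p³ ≈ 467180 · 3.96747e-04 ≈ 185.352.
Since α = 2/3 < 1, p = c/n^{2/3} ≫ 1/n is above the triangle threshold p ~ 1/n. Asymptotically E[X] ~ (c³/6)·n^{3(1−α)} = (2³/6)·n^{1} → ∞; triangles are abundant w.h.p.

E[X] ≈ 185.352; in regime p = Θ(1/n^{2/3}) E[X] diverges (above the triangle threshold p ~ 1/n).


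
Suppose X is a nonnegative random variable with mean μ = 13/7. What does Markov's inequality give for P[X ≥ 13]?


μ = E[X] = 13/7, a = 13.
Markov: P[X ≥ 13] ≤ μ/a = (13/7)/13 = 1/7.
Numerically: ≈ 0.142857.
(Since a = 13 > μ = 1.857143, the bound 1/7 is < 1 and informative.)

P[X ≥ 13] ≤ 1/7 ≈ 0.142857.


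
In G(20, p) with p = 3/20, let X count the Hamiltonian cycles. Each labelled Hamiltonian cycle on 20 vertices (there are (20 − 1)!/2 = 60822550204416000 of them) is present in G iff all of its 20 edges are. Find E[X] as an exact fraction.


K_20 has (20 − 1)!/2 = 60822550204416000 labelled Hamiltonian cycles.
For each such Hamiltonian cycle H, let X_H = 1 if all 20 edges of H are present in G. Then P[X_H = 1] = p^{20} = (3/20)^{20} = 3486784401/104857600000000000000000000.
By linearity: E[X] = Σ_H E[X_H] = 60822550204416000 · p^{20} = 60822550204416000 · 3486784401/104857600000000000000000000 = 51776152168407487821/25600000000000000000.
Numerically: E[X] ≈ 2.023.

E[X] = 60822550204416000 · (3/20)^{20} = 51776152168407487821/25600000000000000000 ≈ 2.023.


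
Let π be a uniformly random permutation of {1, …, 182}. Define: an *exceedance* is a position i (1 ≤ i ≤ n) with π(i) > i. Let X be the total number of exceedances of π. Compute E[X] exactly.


Write X = Σ_{i=1}^{182} X_i, where X_i = 1_{π(i) > i}.
For each fixed i, π(i) is uniform over {1, …, 182} (marginal of a uniform permutation), so P[π(i) > i] = (n − i)/n. Summing: Σ_{i=1}^{182} (n − i)/n = (0 + 1 + … + 181)/182 = 182(182 − 1)/(2·182) = (182 − 1)/2.
Hence E[X] = Σ_{i=1}^{182} (182 − i)/182 = 181/2 ≈ 90.500000.

E[X] = 181/2 = 90.500000.


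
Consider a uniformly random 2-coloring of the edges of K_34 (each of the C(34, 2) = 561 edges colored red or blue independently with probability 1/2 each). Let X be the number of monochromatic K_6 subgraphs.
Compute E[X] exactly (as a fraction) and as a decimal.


Let X = Σ_S X_S over the C(34, 6) = 1344904 subsets S of size 6, where X_S = 1 if the K_6 on S is monochromatic.
For a fixed S, the K_6 on S has C(6, 2) = 15 edges. P[all 15 edges red] = (1/2)^15, and likewise for blue, so P[monochromatic] = 2·(1/2)^15 = 2^{1 − 15} = 1/16384.
By linearity of expectation: E[X] = C(34, 6) · 2^{1 − 15} = 1344904 · 1/16384 = 168113/2048.
Numerically: E[X] ≈ 82.0864.

E[X] = C(34,6)·2^(1−C(6,2)) = 168113/2048 ≈ 82.0864.


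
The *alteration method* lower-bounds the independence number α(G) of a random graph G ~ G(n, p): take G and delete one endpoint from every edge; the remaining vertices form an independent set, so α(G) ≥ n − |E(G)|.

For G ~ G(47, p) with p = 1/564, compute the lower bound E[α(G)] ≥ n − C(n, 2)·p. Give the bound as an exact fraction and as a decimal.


E[|E(G)|] = C(47, 2)·p = 1081 · (1/564) = 23/12.
E[α(G)] ≥ n − E[|E(G)|] = 47 − 23/12 = 541/12.
Numerically: ≈ 45.0833.
(This is only a lower bound; the true E[α(G)] may be larger.)

E[α(G)] ≥ 541/12 ≈ 45.0833.


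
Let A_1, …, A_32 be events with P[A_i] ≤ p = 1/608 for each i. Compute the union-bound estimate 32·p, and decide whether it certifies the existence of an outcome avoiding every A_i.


Union bound: P[∪_{i=1}^{32} A_i] ≤ Σ_i P[A_i] ≤ 32·p = 32·(1/608) = 1/19.
Numerically: 1/19 ≈ 0.052632.
Is 1/19 < 1? YES.
Since P[∪ A_i] ≤ 1/19 < 1, the complement has P[∩ A_i^c] ≥ 1 − 1/19 = 18/19 > 0, so some outcome avoids every A_i.

32·p = 1/19 ≈ 0.052632; existence CERTIFIED by the union bound.


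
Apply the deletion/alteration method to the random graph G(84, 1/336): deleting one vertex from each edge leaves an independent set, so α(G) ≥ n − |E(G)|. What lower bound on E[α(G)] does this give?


E[|E(G)|] = C(84, 2)·p = 3486 · (1/336) = 83/8.
E[α(G)] ≥ n − E[|E(G)|] = 84 − 83/8 = 589/8.
Numerically: ≈ 73.62500.
(This is only a lower bound; the true E[α(G)] may be larger.)

E[α(G)] ≥ 589/8 ≈ 73.62500.


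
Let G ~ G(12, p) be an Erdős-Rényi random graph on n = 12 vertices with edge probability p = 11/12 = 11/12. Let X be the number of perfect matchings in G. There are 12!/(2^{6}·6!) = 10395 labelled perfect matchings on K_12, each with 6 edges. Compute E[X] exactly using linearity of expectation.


K_12 has 12!/(2^{6}·6!) = 10395 labelled perfect matchings.
For each such perfect matching H, let X_H = 1 if all 6 edges of H are present in G. Then P[X_H = 1] = p^{6} = (11/12)^{6} = 1771561/2985984.
Summing the indicators: E[X] = Σ_H E[X_H] = 10395 · p^{6} = 10395 · 1771561/2985984 = 682050985/110592.
Numerically: E[X] ≈ 6167.

E[X] = 10395 · (11/12)^{6} = 682050985/110592 ≈ 6167.


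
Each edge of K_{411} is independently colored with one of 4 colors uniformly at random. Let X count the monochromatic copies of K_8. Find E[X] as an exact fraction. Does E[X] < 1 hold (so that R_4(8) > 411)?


E[X] = C(411, 8) · 4^{1 − 28} = 18855821462126715 · 4^{−27} = 18855821462126715/18014398509481984.
As a reduced fraction: E[X] = 18855821462126715/18014398509481984 ≈ 1.047.
Is E[X] < 1? NO.
Since E[X] ≥ 1, the first-moment bound is inconclusive at n = 411; it does NOT by itself certify R_4(8) > 411.

E[X] = 18855821462126715/18014398509481984 ≈ 1.047; E[X] ≥ 1; first-moment method inconclusive here.


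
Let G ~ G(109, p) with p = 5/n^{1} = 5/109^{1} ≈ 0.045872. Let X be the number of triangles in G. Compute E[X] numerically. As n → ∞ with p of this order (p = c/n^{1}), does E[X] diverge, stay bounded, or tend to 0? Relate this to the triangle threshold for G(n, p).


Number of potential triangles: C(109, 3) = 209934.
Each occurs with probability p³ ≈ (0.045872)³ ≈ 9.6522935e-05.
By linearity: E[X] = C(109, 3)·p³ ≈ 209934 · 9.6522935e-05 ≈ 20.26345.
Here α = 1, so p = 5/n is exactly at the triangle threshold p ~ 1/n. Asymptotically E[X] → c³/6 = 5³/6 = 125/6 ≈ 20.83333, a bounded constant. In this regime the triangle count is asymptotically Poisson(c³/6).

E[X] ≈ 20.26345; in regime p = Θ(1/n^{1}) E[X] stays bounded (at the triangle threshold p ~ 1/n).


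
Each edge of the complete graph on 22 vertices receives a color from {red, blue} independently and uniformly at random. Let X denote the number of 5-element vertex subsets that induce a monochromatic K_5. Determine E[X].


Let X = Σ_S X_S over the C(22, 5) = 26334 subsets S of size 5, where X_S = 1 if the K_5 on S is monochromatic.
For a fixed S, the K_5 on S has C(5, 2) = 10 edges. P[all 10 edges red] = (1/2)^10, and likewise for blue, so P[monochromatic] = 2·(1/2)^10 = 2^{1 − 10} = 1/512.
Summing: E[X] = C(22, 5) · 2^{1 − 10} = 26334 · 1/512 = 13167/256.
Numerically: E[X] ≈ 51.4336.

E[X] = C(22,5)·2^(1−C(5,2)) = 13167/256 ≈ 51.4336.


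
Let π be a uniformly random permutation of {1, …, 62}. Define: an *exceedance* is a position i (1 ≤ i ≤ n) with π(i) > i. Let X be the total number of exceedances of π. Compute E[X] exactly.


Write X = Σ_{i=1}^{62} X_i, where X_i = 1_{π(i) > i}.
For each fixed i, π(i) is uniform over {1, …, 62} (marginal of a uniform permutation), so P[π(i) > i] = (n − i)/n. Summing: Σ_{i=1}^{62} (n − i)/n = (0 + 1 + … + 61)/62 = 62(62 − 1)/(2·62) = (62 − 1)/2.
Hence E[X] = Σ_{i=1}^{62} (62 − i)/62 = 61/2 ≈ 30.500.

E[X] = 61/2 = 30.500.


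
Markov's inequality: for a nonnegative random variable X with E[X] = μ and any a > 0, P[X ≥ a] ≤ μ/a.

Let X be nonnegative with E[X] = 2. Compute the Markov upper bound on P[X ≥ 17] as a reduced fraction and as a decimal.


μ = E[X] = 2, a = 17.
Markov: P[X ≥ 17] ≤ μ/a = (2)/17 = 2/17.
Numerically: ≈ 0.1176.
(Since a = 17 > μ = 2.0000, the bound 2/17 is < 1 and informative.)

P[X ≥ 17] ≤ 2/17 ≈ 0.1176.


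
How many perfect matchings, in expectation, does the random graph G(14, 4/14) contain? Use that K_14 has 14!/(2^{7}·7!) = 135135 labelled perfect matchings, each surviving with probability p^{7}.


K_14 has 14!/(2^{7}·7!) = 135135 labelled perfect matchings.
For each such perfect matching H, let X_H = 1 if all 7 edges of H are present in G. Then P[X_H = 1] = p^{7} = (2/7)^{7} = 128/823543.
Summing the indicators: E[X] = Σ_H E[X_H] = 135135 · p^{7} = 135135 · 128/823543 = 2471040/117649.
Numerically: E[X] ≈ 21.003.

E[X] = 135135 · (2/7)^{7} = 2471040/117649 ≈ 21.003.


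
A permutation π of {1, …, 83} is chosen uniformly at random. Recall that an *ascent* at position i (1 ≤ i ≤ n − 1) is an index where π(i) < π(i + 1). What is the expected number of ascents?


Write X = Σ X_I over i = 1, …, 82, with X_I the indicator of one ascent.
There are 82 indicators.
For each fixed i, the pair (π(i), π(i+1)) is a uniformly random ordered pair of distinct values from {1, …, 83}; by symmetry P[π(i) < π(i+1)] = 1/2.
By linearity: E[X] = 82 · (1/2) = (83 − 1) · (1/2) = 41 ≈ 41.00000.

E[X] = 41 = 41.00000.


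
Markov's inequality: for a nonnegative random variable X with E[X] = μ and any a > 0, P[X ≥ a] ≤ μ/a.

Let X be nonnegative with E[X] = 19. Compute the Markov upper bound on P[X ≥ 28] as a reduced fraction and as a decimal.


μ = E[X] = 19, a = 28.
Markov: P[X ≥ 28] ≤ μ/a = (19)/28 = 19/28.
Numerically: ≈ 0.6786.
(Since a = 28 > μ = 19.0000, the bound 19/28 is < 1 and informative.)

P[X ≥ 28] ≤ 19/28 ≈ 0.6786.


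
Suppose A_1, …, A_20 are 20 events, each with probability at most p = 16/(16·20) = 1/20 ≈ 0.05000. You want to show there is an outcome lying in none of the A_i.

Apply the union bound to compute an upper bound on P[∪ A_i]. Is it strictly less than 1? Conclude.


Union bound: P[∪_{i=1}^{20} A_i] ≤ Σ_i P[A_i] ≤ 20·p = 20·(1/20) = 1.
Numerically: 1 ≈ 1.00000.
Is 1 < 1? NO.
Since the bound 1 is ≥ 1, the union bound is uninformative here; it does NOT by itself certify existence.

20·p = 1 ≈ 1.00000; existence NOT certified by the union bound.


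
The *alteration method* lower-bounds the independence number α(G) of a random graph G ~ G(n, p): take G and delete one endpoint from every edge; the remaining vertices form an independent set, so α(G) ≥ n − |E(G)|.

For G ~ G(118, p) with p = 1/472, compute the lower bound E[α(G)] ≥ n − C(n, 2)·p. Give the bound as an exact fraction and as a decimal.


E[|E(G)|] = C(118, 2)·p = 6903 · (1/472) = 117/8.
E[α(G)] ≥ n − E[|E(G)|] = 118 − 117/8 = 827/8.
Numerically: ≈ 103.375000.
(This is only a lower bound; the true E[α(G)] may be larger.)

E[α(G)] ≥ 827/8 ≈ 103.375000.


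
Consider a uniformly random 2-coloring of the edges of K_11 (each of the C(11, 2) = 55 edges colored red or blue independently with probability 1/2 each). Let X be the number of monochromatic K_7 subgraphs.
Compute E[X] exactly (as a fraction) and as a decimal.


Let X = Σ_S X_S over the C(11, 7) = 330 subsets S of size 7, where X_S = 1 if the K_7 on S is monochromatic.
For a fixed S, the K_7 on S has C(7, 2) = 21 edges. P[all 21 edges red] = (1/2)^21, and likewise for blue, so P[monochromatic] = 2·(1/2)^21 = 2^{1 − 21} = 1/1048576.
Summing: E[X] = C(11, 7) · 2^{1 − 21} = 330 · 1/1048576 = 165/524288.
Numerically: E[X] ≈ 0.00031.

E[X] = C(11,7)·2^(1−C(7,2)) = 165/524288 ≈ 0.00031.


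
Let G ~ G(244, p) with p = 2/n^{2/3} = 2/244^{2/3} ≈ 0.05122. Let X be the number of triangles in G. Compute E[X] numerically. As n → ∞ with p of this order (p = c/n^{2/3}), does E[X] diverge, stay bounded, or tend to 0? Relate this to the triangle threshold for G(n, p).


Number of potential triangles: C(244, 3) = 2391444.
Each occurs with probability p³ ≈ (0.05122)³ ≈ 1.3437248e-04.
By linearity: E[X] = C(244, 3)·p³ ≈ 2391444 · 1.3437248e-04 ≈ 321.34426.
Since α = 2/3 < 1, p = c/n^{2/3} ≫ 1/n is above the triangle threshold p ~ 1/n. Asymptotically E[X] ~ (c³/6)·n^{3(1−α)} = (2³/6)·n^{1} → ∞; triangles are abundant w.h.p.

E[X] ≈ 321.34426; in regime p = Θ(1/n^{2/3}) E[X] diverges (above the triangle threshold p ~ 1/n).


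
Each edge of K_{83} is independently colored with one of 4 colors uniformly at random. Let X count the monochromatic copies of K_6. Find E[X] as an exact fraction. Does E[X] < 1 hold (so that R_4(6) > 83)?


E[X] = C(83, 6) · 4^{1 − 15} = 377447148 · 4^{−14} = 377447148/268435456.
As a reduced fraction: E[X] = 94361787/67108864 ≈ 1.40610.
Is E[X] < 1? NO.
Since E[X] ≥ 1, the first-moment bound is inconclusive at n = 83; it does NOT by itself certify R_4(6) > 83.

E[X] = 94361787/67108864 ≈ 1.40610; E[X] ≥ 1; first-moment method inconclusive here.


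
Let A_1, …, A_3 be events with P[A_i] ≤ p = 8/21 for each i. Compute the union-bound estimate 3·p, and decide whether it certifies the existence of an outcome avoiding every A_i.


Union bound: P[∪_{i=1}^{3} A_i] ≤ Σ_i P[A_i] ≤ 3·p = 3·(8/21) = 8/7.
Numerically: 8/7 ≈ 1.14286.
Is 8/7 < 1? NO.
Since the bound 8/7 is ≥ 1, the union bound is uninformative here; it does NOT by itself certify existence.

3·p = 8/7 ≈ 1.14286; existence NOT certified by the union bound.


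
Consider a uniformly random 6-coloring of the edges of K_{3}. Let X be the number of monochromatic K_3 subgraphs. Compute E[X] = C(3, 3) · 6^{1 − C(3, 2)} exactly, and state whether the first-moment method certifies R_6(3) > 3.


E[X] = C(3, 3) · 6^{1 − 3} = 1 · 6^{−2} = 1/36.
As a reduced fraction: E[X] = 1/36 ≈ 0.027778.
Is E[X] < 1? YES.
Since E[X] < 1, there exists a 6-coloring of K_{3} with no monochromatic K_3; hence R_6(3) > 3.

E[X] = 1/36 ≈ 0.027778; E[X] < 1, so R_6(3) > 3.


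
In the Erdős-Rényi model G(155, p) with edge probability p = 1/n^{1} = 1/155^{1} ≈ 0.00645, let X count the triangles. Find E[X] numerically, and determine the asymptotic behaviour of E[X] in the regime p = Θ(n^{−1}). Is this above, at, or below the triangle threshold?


Number of potential triangles: C(155, 3) = 608685.
Each occurs with probability p³ ≈ (0.00645)³ ≈ 2.68537e-07.
By linearity: E[X] = C(155, 3)·p³ ≈ 608685 · 2.68537e-07 ≈ 0.163.
Here α = 1, so p = 1/n is exactly at the triangle threshold p ~ 1/n. Asymptotically E[X] → c³/6 = 1³/6 = 1/6 ≈ 0.167, a bounded constant. In this regime the triangle count is asymptotically Poisson(c³/6).

E[X] ≈ 0.163; in regime p = Θ(1/n^{1}) E[X] stays bounded (at the triangle threshold p ~ 1/n).


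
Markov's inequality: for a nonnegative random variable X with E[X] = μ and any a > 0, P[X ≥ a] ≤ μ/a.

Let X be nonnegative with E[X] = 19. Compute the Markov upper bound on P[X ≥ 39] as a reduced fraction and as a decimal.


μ = E[X] = 19, a = 39.
Markov: P[X ≥ 39] ≤ μ/a = (19)/39 = 19/39.
Numerically: ≈ 0.487179.
(Since a = 39 > μ = 19.000000, the bound 19/39 is < 1 and informative.)

P[X ≥ 39] ≤ 19/39 ≈ 0.487179.


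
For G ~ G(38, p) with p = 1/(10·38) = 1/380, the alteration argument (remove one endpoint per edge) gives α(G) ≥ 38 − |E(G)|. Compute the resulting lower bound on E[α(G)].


E[|E(G)|] = C(38, 2)·p = 703 · (1/380) = 37/20.
E[α(G)] ≥ n − E[|E(G)|] = 38 − 37/20 = 723/20.
Numerically: ≈ 36.1500.
(This is only a lower bound; the true E[α(G)] may be larger.)

E[α(G)] ≥ 723/20 ≈ 36.1500.


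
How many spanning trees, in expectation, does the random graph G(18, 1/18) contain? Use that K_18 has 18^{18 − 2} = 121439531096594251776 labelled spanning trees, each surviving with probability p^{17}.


K_18 has 18^{18 − 2} = 121439531096594251776 labelled spanning trees.
For each such spanning tree H, let X_H = 1 if all 17 edges of H are present in G. Then P[X_H = 1] = p^{17} = (1/18)^{17} = 1/2185911559738696531968.
By linearity: E[X] = Σ_H E[X_H] = 121439531096594251776 · p^{17} = 121439531096594251776 · 1/2185911559738696531968 = 1/18.
Numerically: E[X] ≈ 0.05556.

E[X] = 121439531096594251776 · (1/18)^{17} = 1/18 ≈ 0.05556.


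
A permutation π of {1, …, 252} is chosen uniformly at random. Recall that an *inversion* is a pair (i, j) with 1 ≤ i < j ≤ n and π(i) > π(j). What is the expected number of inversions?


Write X = Σ X_I over the C(252, 2) = 31626 pairs i < j, with X_I the indicator of one inversion.
There are 31626 indicators.
For each fixed pair i < j, the values π(i) and π(j) are two distinct elements of {1, …, 252} in uniformly random order; by symmetry P[π(i) > π(j)] = 1/2.
By linearity: E[X] = 31626 · (1/2) = C(252, 2) · (1/2) = 31626/2 = 15813 ≈ 15813.000000.

E[X] = 15813 = 15813.000000.


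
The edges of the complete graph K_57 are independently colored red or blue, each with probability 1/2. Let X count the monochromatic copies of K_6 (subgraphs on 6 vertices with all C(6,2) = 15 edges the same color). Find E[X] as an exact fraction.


Let X = Σ_S X_S over the C(57, 6) = 36288252 subsets S of size 6, where X_S = 1 if the K_6 on S is monochromatic.
For a fixed S, the K_6 on S has C(6, 2) = 15 edges. P[all 15 edges red] = (1/2)^15, and likewise for blue, so P[monochromatic] = 2·(1/2)^15 = 2^{1 − 15} = 1/16384.
Summing: E[X] = C(57, 6) · 2^{1 − 15} = 36288252 · 1/16384 = 9072063/4096.
Numerically: E[X] ≈ 2214.85913.

E[X] = C(57,6)·2^(1−C(6,2)) = 9072063/4096 ≈ 2214.85913.


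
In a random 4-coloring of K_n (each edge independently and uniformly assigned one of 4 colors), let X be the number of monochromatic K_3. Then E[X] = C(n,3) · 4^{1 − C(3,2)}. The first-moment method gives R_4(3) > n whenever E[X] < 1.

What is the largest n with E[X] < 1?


We need C(n, 3) · 4^{1 − 3} < 1, i.e. C(n, 3) < 4^{3 − 1} = 16.
Check values of n near the boundary:
  n = 3: C(3, 3) = 1; 1 < 16? YES
  n = 4: C(4, 3) = 4; 4 < 16? YES
  n = 5: C(5, 3) = 10; 10 < 16? YES
  n = 6: C(6, 3) = 20; 20 < 16? NO
  n = 7: C(7, 3) = 35; 35 < 16? NO
The largest n with C(n, 3) < 16 is n = 5 (where E[X] = 5/8 ≈ 0.6250000). Hence R_4(3) > 5, i.e. R_4(3) ≥ 6.

Largest n = 5; hence R_4(3) > 5.


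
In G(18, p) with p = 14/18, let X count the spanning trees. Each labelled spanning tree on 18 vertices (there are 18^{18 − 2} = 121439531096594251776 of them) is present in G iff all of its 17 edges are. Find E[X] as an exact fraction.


K_18 has 18^{18 − 2} = 121439531096594251776 labelled spanning trees.
For each such spanning tree H, let X_H = 1 if all 17 edges of H are present in G. Then P[X_H = 1] = p^{17} = (7/9)^{17} = 232630513987207/16677181699666569.
By linearity of expectation: E[X] = Σ_H E[X_H] = 121439531096594251776 · p^{17} = 121439531096594251776 · 232630513987207/16677181699666569 = 15245673364665597952/9.
Numerically: E[X] ≈ 1.694e+18.

E[X] = 121439531096594251776 · (7/9)^{17} = 15245673364665597952/9 ≈ 1.694e+18.


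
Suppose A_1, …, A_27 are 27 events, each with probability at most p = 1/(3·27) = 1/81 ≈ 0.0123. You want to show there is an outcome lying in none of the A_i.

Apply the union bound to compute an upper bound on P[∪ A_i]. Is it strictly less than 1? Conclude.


Union bound: P[∪_{i=1}^{27} A_i] ≤ Σ_i P[A_i] ≤ 27·p = 27·(1/81) = 1/3.
Numerically: 1/3 ≈ 0.3333.
Is 1/3 < 1? YES.
Since P[∪ A_i] ≤ 1/3 < 1, the complement has P[∩ A_i^c] ≥ 1 − 1/3 = 2/3 > 0, so some outcome avoids every A_i.

27·p = 1/3 ≈ 0.3333; existence CERTIFIED by the union bound.


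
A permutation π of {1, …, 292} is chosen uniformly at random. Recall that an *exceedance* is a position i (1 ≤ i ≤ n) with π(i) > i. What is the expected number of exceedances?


Write X = Σ_{i=1}^{292} X_i, where X_i = 1_{π(i) > i}.
For each fixed i, π(i) is uniform over {1, …, 292} (marginal of a uniform permutation), so P[π(i) > i] = (n − i)/n. Summing: Σ_{i=1}^{292} (n − i)/n = (0 + 1 + … + 291)/292 = 292(292 − 1)/(2·292) = (292 − 1)/2.
Hence E[X] = Σ_{i=1}^{292} (292 − i)/292 = 291/2 ≈ 145.5000.

E[X] = 291/2 = 145.5000.


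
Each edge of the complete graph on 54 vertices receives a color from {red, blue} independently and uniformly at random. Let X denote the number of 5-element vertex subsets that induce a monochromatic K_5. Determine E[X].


Let X = Σ_S X_S over the C(54, 5) = 3162510 subsets S of size 5, where X_S = 1 if the K_5 on S is monochromatic.
For a fixed S, the K_5 on S has C(5, 2) = 10 edges. P[all 10 edges red] = (1/2)^10, and likewise for blue, so P[monochromatic] = 2·(1/2)^10 = 2^{1 − 10} = 1/512.
By linearity: E[X] = C(54, 5) · 2^{1 − 10} = 3162510 · 1/512 = 1581255/256.
Numerically: E[X] ≈ 6176.77734.

E[X] = C(54,5)·2^(1−C(5,2)) = 1581255/256 ≈ 6176.77734.


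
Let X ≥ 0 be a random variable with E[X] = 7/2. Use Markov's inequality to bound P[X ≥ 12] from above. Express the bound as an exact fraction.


μ = E[X] = 7/2, a = 12.
Markov: P[X ≥ 12] ≤ μ/a = (7/2)/12 = 7/24.
Numerically: ≈ 0.291667.
(Since a = 12 > μ = 3.500000, the bound 7/24 is < 1 and informative.)

P[X ≥ 12] ≤ 7/24 ≈ 0.291667.


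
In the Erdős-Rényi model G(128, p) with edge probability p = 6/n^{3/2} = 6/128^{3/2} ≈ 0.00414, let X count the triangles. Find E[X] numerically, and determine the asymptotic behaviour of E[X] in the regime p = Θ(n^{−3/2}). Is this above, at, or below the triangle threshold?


Number of potential triangles: C(128, 3) = 341376.
Each occurs with probability p³ ≈ (0.00414)³ ≈ 7.11228e-08.
By linearity: E[X] = C(128, 3)·p³ ≈ 341376 · 7.11228e-08 ≈ 0.024.
Since α = 3/2 > 1, p = c/n^{3/2} = o(1/n) is below the triangle threshold p ~ 1/n. Asymptotically E[X] ~ (c³/6)·n^{3(1−α)} = (6³/6)·n^{-1.5} → 0, so by Markov's inequality G has no triangles w.h.p.

E[X] ≈ 0.024; in regime p = Θ(1/n^{3/2}) E[X] tends to 0 (below the triangle threshold p ~ 1/n).


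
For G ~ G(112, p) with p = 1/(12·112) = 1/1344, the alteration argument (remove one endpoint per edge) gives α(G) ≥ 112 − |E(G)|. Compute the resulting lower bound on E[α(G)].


E[|E(G)|] = C(112, 2)·p = 6216 · (1/1344) = 37/8.
E[α(G)] ≥ n − E[|E(G)|] = 112 − 37/8 = 859/8.
Numerically: ≈ 107.3750.
(This is only a lower bound; the true E[α(G)] may be larger.)

E[α(G)] ≥ 859/8 ≈ 107.3750.


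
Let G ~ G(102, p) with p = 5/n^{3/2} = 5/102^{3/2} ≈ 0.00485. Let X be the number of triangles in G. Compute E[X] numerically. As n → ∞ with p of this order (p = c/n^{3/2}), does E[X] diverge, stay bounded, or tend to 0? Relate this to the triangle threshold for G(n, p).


Number of potential triangles: C(102, 3) = 171700.
Each occurs with probability p³ ≈ (0.00485)³ ≈ 1.14343e-07.
By linearity: E[X] = C(102, 3)·p³ ≈ 171700 · 1.14343e-07 ≈ 0.020.
Since α = 3/2 > 1, p = c/n^{3/2} = o(1/n) is below the triangle threshold p ~ 1/n. Asymptotically E[X] ~ (c³/6)·n^{3(1−α)} = (5³/6)·n^{-1.5} → 0, so by Markov's inequality G has no triangles w.h.p.

E[X] ≈ 0.020; in regime p = Θ(1/n^{3/2}) E[X] tends to 0 (below the triangle threshold p ~ 1/n).


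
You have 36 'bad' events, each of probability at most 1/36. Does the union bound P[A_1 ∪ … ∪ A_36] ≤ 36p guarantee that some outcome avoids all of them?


Union bound: P[∪_{i=1}^{36} A_i] ≤ Σ_i P[A_i] ≤ 36·p = 36·(1/36) = 1.
Numerically: 1 ≈ 1.0000000.
Is 1 < 1? NO.
Since the bound 1 is ≥ 1, the union bound is uninformative here; it does NOT by itself certify existence.

36·p = 1 ≈ 1.0000000; existence NOT certified by the union bound.


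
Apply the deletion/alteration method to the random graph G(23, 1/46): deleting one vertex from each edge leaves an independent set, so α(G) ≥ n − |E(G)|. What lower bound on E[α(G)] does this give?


E[|E(G)|] = C(23, 2)·p = 253 · (1/46) = 11/2.
E[α(G)] ≥ n − E[|E(G)|] = 23 − 11/2 = 35/2.
Numerically: ≈ 17.500000.
(This is only a lower bound; the true E[α(G)] may be larger.)

E[α(G)] ≥ 35/2 ≈ 17.500000.


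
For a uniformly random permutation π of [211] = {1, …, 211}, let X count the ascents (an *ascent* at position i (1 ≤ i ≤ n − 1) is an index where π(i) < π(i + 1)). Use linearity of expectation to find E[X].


Write X = Σ X_I over i = 1, …, 210, with X_I the indicator of one ascent.
There are 210 indicators.
For each fixed i, the pair (π(i), π(i+1)) is a uniformly random ordered pair of distinct values from {1, …, 211}; by symmetry P[π(i) < π(i+1)] = 1/2.
By linearity: E[X] = 210 · (1/2) = (211 − 1) · (1/2) = 105 ≈ 105.000000.

E[X] = 105 = 105.000000.


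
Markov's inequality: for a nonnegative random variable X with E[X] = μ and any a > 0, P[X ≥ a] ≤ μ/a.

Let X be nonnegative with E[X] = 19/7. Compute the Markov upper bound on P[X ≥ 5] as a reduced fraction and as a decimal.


μ = E[X] = 19/7, a = 5.
Markov: P[X ≥ 5] ≤ μ/a = (19/7)/5 = 19/35.
Numerically: ≈ 0.5429.
(Since a = 5 > μ = 2.7143, the bound 19/35 is < 1 and informative.)

P[X ≥ 5] ≤ 19/35 ≈ 0.5429.


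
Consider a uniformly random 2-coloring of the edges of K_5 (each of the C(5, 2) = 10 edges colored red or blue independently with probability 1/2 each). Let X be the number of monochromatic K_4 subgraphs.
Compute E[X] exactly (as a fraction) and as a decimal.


Let X = Σ_S X_S over the C(5, 4) = 5 subsets S of size 4, where X_S = 1 if the K_4 on S is monochromatic.
For a fixed S, the K_4 on S has C(4, 2) = 6 edges. P[all 6 edges red] = (1/2)^6, and likewise for blue, so P[monochromatic] = 2·(1/2)^6 = 2^{1 − 6} = 1/32.
By linearity: E[X] = C(5, 4) · 2^{1 − 6} = 5 · 1/32 = 5/32.
Numerically: E[X] ≈ 0.15625.

E[X] = C(5,4)·2^(1−C(4,2)) = 5/32 ≈ 0.15625.


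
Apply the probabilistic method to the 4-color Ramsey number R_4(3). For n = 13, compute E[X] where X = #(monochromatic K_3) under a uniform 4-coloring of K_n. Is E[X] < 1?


E[X] = C(13, 3) · 4^{1 − 3} = 286 · 4^{−2} = 286/16.
As a reduced fraction: E[X] = 143/8 ≈ 17.875000.
Is E[X] < 1? NO.
Since E[X] ≥ 1, the first-moment bound is inconclusive at n = 13; it does NOT by itself certify R_4(3) > 13.

E[X] = 143/8 ≈ 17.875000; E[X] ≥ 1; first-moment method inconclusive here.


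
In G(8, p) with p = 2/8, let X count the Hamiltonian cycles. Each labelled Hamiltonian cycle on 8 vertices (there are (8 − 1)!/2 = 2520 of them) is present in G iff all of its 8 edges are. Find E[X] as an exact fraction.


K_8 has (8 − 1)!/2 = 2520 labelled Hamiltonian cycles.
For each such Hamiltonian cycle H, let X_H = 1 if all 8 edges of H are present in G. Then P[X_H = 1] = p^{8} = (1/4)^{8} = 1/65536.
By linearity: E[X] = Σ_H E[X_H] = 2520 · p^{8} = 2520 · 1/65536 = 315/8192.
Numerically: E[X] ≈ 0.0384521.

E[X] = 2520 · (1/4)^{8} = 315/8192 ≈ 0.0384521.


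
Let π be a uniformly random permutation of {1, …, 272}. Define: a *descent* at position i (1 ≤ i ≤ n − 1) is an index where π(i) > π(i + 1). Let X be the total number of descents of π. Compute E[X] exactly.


Write X = Σ X_I over i = 1, …, 271, with X_I the indicator of one descent.
There are 271 indicators.
For each fixed i, the pair (π(i), π(i+1)) is a uniformly random ordered pair of distinct values from {1, …, 272}; by symmetry P[π(i) > π(i+1)] = 1/2.
By linearity: E[X] = 271 · (1/2) = (272 − 1) · (1/2) = 271/2 ≈ 135.50000.

E[X] = 271/2 = 135.50000.


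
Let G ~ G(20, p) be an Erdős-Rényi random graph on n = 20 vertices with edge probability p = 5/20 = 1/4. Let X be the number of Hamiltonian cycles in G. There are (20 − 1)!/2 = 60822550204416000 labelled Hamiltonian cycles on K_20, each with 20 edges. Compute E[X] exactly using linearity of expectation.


K_20 has (20 − 1)!/2 = 60822550204416000 labelled Hamiltonian cycles.
For each such Hamiltonian cycle H, let X_H = 1 if all 20 edges of H are present in G. Then P[X_H = 1] = p^{20} = (1/4)^{20} = 1/1099511627776.
By linearity: E[X] = Σ_H E[X_H] = 60822550204416000 · p^{20} = 60822550204416000 · 1/1099511627776 = 1856156927625/33554432.
Numerically: E[X] ≈ 5.53e+04.

E[X] = 60822550204416000 · (1/4)^{20} = 1856156927625/33554432 ≈ 5.53e+04.


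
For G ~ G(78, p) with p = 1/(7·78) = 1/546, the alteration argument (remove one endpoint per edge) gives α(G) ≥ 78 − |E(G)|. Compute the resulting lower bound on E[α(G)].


E[|E(G)|] = C(78, 2)·p = 3003 · (1/546) = 11/2.
E[α(G)] ≥ n − E[|E(G)|] = 78 − 11/2 = 145/2.
Numerically: ≈ 72.500000.
(This is only a lower bound; the true E[α(G)] may be larger.)

E[α(G)] ≥ 145/2 ≈ 72.500000.


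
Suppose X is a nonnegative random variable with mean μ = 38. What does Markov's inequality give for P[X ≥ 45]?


μ = E[X] = 38, a = 45.
Markov: P[X ≥ 45] ≤ μ/a = (38)/45 = 38/45.
Numerically: ≈ 0.844444.
(Since a = 45 > μ = 38.000000, the bound 38/45 is < 1 and informative.)

P[X ≥ 45] ≤ 38/45 ≈ 0.844444.


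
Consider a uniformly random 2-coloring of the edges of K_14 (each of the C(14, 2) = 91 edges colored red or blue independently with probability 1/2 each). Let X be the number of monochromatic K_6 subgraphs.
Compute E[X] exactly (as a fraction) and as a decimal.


Let X = Σ_S X_S over the C(14, 6) = 3003 subsets S of size 6, where X_S = 1 if the K_6 on S is monochromatic.
For a fixed S, the K_6 on S has C(6, 2) = 15 edges. P[all 15 edges red] = (1/2)^15, and likewise for blue, so P[monochromatic] = 2·(1/2)^15 = 2^{1 − 15} = 1/16384.
By linearity of expectation: E[X] = C(14, 6) · 2^{1 − 15} = 3003 · 1/16384 = 3003/16384.
Numerically: E[X] ≈ 0.183289.

E[X] = C(14,6)·2^(1−C(6,2)) = 3003/16384 ≈ 0.183289.


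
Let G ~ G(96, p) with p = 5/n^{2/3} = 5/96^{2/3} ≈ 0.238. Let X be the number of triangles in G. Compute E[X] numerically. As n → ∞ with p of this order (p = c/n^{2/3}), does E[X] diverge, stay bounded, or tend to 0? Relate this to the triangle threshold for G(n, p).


Number of potential triangles: C(96, 3) = 142880.
Each occurs with probability p³ ≈ (0.238)³ ≈ 1.35634e-02.
By linearity: E[X] = C(96, 3)·p³ ≈ 142880 · 1.35634e-02 ≈ 1937.934.
Since α = 2/3 < 1, p = c/n^{2/3} ≫ 1/n is above the triangle threshold p ~ 1/n. Asymptotically E[X] ~ (c³/6)·n^{3(1−α)} = (5³/6)·n^{1} → ∞; triangles are abundant w.h.p.

E[X] ≈ 1937.934; in regime p = Θ(1/n^{2/3}) E[X] diverges (above the triangle threshold p ~ 1/n).


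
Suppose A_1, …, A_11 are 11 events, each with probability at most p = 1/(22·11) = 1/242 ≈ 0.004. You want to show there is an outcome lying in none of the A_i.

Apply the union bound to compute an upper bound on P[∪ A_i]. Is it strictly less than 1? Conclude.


Union bound: P[∪_{i=1}^{11} A_i] ≤ Σ_i P[A_i] ≤ 11·p = 11·(1/242) = 1/22.
Numerically: 1/22 ≈ 0.045.
Is 1/22 < 1? YES.
Since P[∪ A_i] ≤ 1/22 < 1, the complement has P[∩ A_i^c] ≥ 1 − 1/22 = 21/22 > 0, so some outcome avoids every A_i.

11·p = 1/22 ≈ 0.045; existence CERTIFIED by the union bound.
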